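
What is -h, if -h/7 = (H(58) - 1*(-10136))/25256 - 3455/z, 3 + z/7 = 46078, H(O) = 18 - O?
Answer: 11317689/4155965 ≈ 2.7232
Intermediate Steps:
z = 322525 (z = -21 + 7*46078 = -21 + 322546 = 322525)
h = -11317689/4155965 (h = -7*(((18 - 1*58) - 1*(-10136))/25256 - 3455/322525) = -7*(((18 - 58) + 10136)*(1/25256) - 3455*1/322525) = -7*((-40 + 10136)*(1/25256) - 691/64505) = -7*(10096*(1/25256) - 691/64505) = -7*(1262/3157 - 691/64505) = -7*11317689/29091755 = -11317689/4155965 ≈ -2.7232)
-h = -1*(-11317689/4155965) = 11317689/4155965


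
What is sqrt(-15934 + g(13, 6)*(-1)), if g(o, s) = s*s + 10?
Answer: 2*I*sqrt(3995) ≈ 126.41*I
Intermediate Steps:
g(o, s) = 10 + s**2 (g(o, s) = s**2 + 10 = 10 + s**2)
sqrt(-15934 + g(13, 6)*(-1)) = sqrt(-15934 + (10 + 6**2)*(-1)) = sqrt(-15934 + (10 + 36)*(-1)) = sqrt(-15934 + 46*(-1)) = sqrt(-15934 - 46) = sqrt(-15980) = 2*I*sqrt(3995)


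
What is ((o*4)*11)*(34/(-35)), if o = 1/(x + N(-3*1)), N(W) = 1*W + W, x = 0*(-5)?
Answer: 748/105 ≈ 7.1238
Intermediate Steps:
x = 0
N(W) = 2*W (N(W) = W + W = 2*W)
o = -⅙ (o = 1/(0 + 2*(-3*1)) = 1/(0 + 2*(-3)) = 1/(0 - 6) = 1/(-6) = -⅙ ≈ -0.16667)
((o*4)*11)*(34/(-35)) = (-⅙*4*11)*(34/(-35)) = (-⅔*11)*(34*(-1/35)) = -22/3*(-34/35) = 748/105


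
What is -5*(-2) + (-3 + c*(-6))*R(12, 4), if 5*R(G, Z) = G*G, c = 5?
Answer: -4702/5 ≈ -940.40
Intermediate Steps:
R(G, Z) = G**2/5 (R(G, Z) = (G*G)/5 = G**2/5)
-5*(-2) + (-3 + c*(-6))*R(12, 4) = -5*(-2) + (-3 + 5*(-6))*((1/5)*12**2) = 10 + (-3 - 30)*((1/5)*144) = 10 - 33*144/5 = 10 - 4752/5 = -4702/5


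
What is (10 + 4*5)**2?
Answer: 900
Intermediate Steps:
(10 + 4*5)**2 = (10 + 20)**2 = 30**2 = 900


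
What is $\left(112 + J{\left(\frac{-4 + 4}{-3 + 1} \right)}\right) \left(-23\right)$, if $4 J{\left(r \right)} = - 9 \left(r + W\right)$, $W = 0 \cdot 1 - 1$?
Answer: $- \frac{10511}{4} \approx -2627.8$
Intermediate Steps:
$W = -1$ ($W = 0 - 1 = -1$)
$J{\left(r \right)} = \frac{9}{4} - \frac{9 r}{4}$ ($J{\left(r \right)} = \frac{\left(-9\right) \left(r - 1\right)}{4} = \frac{\left(-9\right) \left(-1 + r\right)}{4} = \frac{9 - 9 r}{4} = \frac{9}{4} - \frac{9 r}{4}$)
$\left(112 + J{\left(\frac{-4 + 4}{-3 + 1} \right)}\right) \left(-23\right) = \left(112 + \left(\frac{9}{4} - \frac{9 \frac{-4 + 4}{-3 + 1}}{4}\right)\right) \left(-23\right) = \left(112 + \left(\frac{9}{4} - \frac{9 \frac{0}{-2}}{4}\right)\right) \left(-23\right) = \left(112 + \left(\frac{9}{4} - \frac{9 \cdot 0 \left(- \frac{1}{2}\right)}{4}\right)\right) \left(-23\right) = \left(112 + \left(\frac{9}{4} - 0\right)\right) \left(-23\right) = \left(112 + \left(\frac{9}{4} + 0\right)\right) \left(-23\right) = \left(112 + \frac{9}{4}\right) \left(-23\right) = \frac{457}{4} \left(-23\right) = - \frac{10511}{4}$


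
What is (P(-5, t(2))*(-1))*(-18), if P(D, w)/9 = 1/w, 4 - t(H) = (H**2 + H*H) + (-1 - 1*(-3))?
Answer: -27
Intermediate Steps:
t(H) = 2 - 2*H**2 (t(H) = 4 - ((H**2 + H*H) + (-1 - 1*(-3))) = 4 - ((H**2 + H**2) + (-1 + 3)) = 4 - (2*H**2 + 2) = 4 - (2 + 2*H**2) = 4 + (-2 - 2*H**2) = 2 - 2*H**2)
P(D, w) = 9/w
(P(-5, t(2))*(-1))*(-18) = ((9/(2 - 2*2**2))*(-1))*(-18) = ((9/(2 - 2*4))*(-1))*(-18) = ((9/(2 - 8))*(-1))*(-18) = ((9/(-6))*(-1))*(-18) = ((9*(-1/6))*(-1))*(-18) = -3/2*(-1)*(-18) = (3/2)*(-18) = -27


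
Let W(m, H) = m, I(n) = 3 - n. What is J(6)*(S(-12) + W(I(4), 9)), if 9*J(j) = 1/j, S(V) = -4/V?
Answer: -1/81 ≈ -0.012346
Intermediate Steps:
J(j) = 1/(9*j)
J(6)*(S(-12) + W(I(4), 9)) = ((1/9)/6)*(-4/(-12) + (3 - 1*4)) = ((1/9)*(1/6))*(-4*(-1/12) + (3 - 4)) = (1/3 - 1)/54 = (1/54)*(-2/3) = -1/81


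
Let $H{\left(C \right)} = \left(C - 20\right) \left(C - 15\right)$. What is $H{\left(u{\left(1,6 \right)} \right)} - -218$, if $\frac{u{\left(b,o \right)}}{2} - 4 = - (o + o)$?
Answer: $1334$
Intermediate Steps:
$u{\left(b,o \right)} = 8 - 4 o$ ($u{\left(b,o \right)} = 8 + 2 \left(- (o + o)\right) = 8 + 2 \left(- 2 o\right) = 8 - 4 o$)
$H{\left(C \right)} = \left(-20 + C\right) \left(-15 + C\right)$
$H{\left(u{\left(1,6 \right)} \right)} - -218 = \left(300 + \left(8 - 24\right)^{2} - 35 \left(8 - 24\right)\right) - -218 = \left(300 + \left(8 - 24\right)^{2} - 35 \left(8 - 24\right)\right) + 218 = \left(300 + \left(-16\right)^{2} - -560\right) + 218 = \left(300 + 256 + 560\right) + 218 = 1116 + 218 = 1334$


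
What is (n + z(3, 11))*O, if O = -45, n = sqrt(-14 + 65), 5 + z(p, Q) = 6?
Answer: -45 - 45*sqrt(51) ≈ -366.36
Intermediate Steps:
z(p, Q) = 1 (z(p, Q) = -5 + 6 = 1)
n = sqrt(51) ≈ 7.1414
(n + z(3, 11))*O = (sqrt(51) + 1)*(-45) = (1 + sqrt(51))*(-45) = -45 - 45*sqrt(51)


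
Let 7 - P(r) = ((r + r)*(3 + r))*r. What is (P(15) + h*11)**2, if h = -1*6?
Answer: 66569281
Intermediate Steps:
P(r) = 7 - 2*r**2*(3 + r) (P(r) = 7 - (r + r)*(3 + r)*r = 7 - (2*r)*(3 + r)*r = 7 - 2*r*(3 + r)*r = 7 - 2*r**2*(3 + r))
h = -6
(P(15) + h*11)**2 = ((7 - 6*15**2 - 2*15**3) - 6*11)**2 = ((7 - 6*225 - 2*3375) - 66)**2 = ((7 - 1350 - 6750) - 66)**2 = (-8093 - 66)**2 = (-8159)**2 = 66569281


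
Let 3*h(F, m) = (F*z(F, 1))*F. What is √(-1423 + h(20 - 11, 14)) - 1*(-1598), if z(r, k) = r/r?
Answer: 1598 + 2*I*√349 ≈ 1598.0 + 37.363*I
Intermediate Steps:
z(r, k) = 1
h(F, m) = F²/3 (h(F, m) = ((F*1)*F)/3 = (F*F)/3 = F²/3)
√(-1423 + h(20 - 11, 14)) - 1*(-1598) = √(-1423 + (20 - 11)²/3) - 1*(-1598) = √(-1423 + (⅓)*9²) + 1598 = √(-1423 + (⅓)*81) + 1598 = √(-1423 + 27) + 1598 = √(-1396) + 1598 = 2*I*√349 + 1598 = 1598 + 2*I*√349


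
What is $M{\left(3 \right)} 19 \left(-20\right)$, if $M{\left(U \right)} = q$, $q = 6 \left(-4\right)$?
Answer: $9120$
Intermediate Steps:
$q = -24$
$M{\left(U \right)} = -24$
$M{\left(3 \right)} 19 \left(-20\right) = \left(-24\right) 19 \left(-20\right) = \left(-456\right) \left(-20\right) = 9120$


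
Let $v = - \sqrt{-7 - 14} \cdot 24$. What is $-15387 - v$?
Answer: $-15387 + 24 i \sqrt{21} \approx -15387.0 + 109.98 i$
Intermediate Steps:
$v = - 24 i \sqrt{21}$ ($v = - \sqrt{-21} \cdot 24 = - i \sqrt{21} \cdot 24 = - 24 i \sqrt{21} \approx - 109.98 i$)
$-15387 - v = -15387 - - 24 i \sqrt{21} = -15387 + 24 i \sqrt{21}$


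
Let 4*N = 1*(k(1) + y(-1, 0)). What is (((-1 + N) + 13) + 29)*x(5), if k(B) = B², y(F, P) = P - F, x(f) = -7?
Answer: -581/2 ≈ -290.50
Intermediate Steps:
N = ½ (N = (1*(1² + (0 - 1*(-1))))/4 = (1*(1 + (0 + 1)))/4 = (1*(1 + 1))/4 = (1*2)/4 = (¼)*2 = ½ ≈ 0.50000)
(((-1 + N) + 13) + 29)*x(5) = (((-1 + ½) + 13) + 29)*(-7) = ((-½ + 13) + 29)*(-7) = (25/2 + 29)*(-7) = (83/2)*(-7) = -581/2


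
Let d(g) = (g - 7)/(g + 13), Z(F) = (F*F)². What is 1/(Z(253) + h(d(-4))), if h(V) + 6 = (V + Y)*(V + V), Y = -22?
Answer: 81/331869322673 ≈ 2.4407e-10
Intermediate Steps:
Z(F) = F⁴ (Z(F) = (F²)² = F⁴)
d(g) = (-7 + g)/(13 + g)
h(V) = -6 + 2*V*(-22 + V) (h(V) = -6 + (V - 22)*(V + V) = -6 + (-22 + V)*(2*V) = -6 + 2*V*(-22 + V))
1/(Z(253) + h(d(-4))) = 1/(253⁴ + (-6 - 44*(-7 - 4)/(13 - 4) + 2*((-7 - 4)/(13 - 4))²)) = 1/(4097152081 + (-6 - 44*(-11)/9 + 2*(-11/9)²)) = 1/(4097152081 + (-6 - 44*(-11)/9 + 2*((⅑)*(-11))²)) = 1/(4097152081 + (-6 - 44*(-11/9) + 2*(-11/9)²)) = 1/(4097152081 + (-6 + 484/9 + 2*(121/81))) = 1/(4097152081 + (-6 + 484/9 + 242/81)) = 1/(4097152081 + 4112/81) = 1/(331869322673/81) = 81/331869322673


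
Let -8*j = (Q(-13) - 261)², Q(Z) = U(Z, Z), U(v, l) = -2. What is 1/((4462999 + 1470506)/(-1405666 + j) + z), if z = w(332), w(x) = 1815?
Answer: 3771499/6829448005 ≈ 0.00055224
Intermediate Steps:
z = 1815
Q(Z) = -2
j = -69169/8 (j = -(-2 - 261)²/8 = -⅛*(-263)² = -⅛*69169 = -69169/8 ≈ -8646.1)
1/((4462999 + 1470506)/(-1405666 + j) + z) = 1/((4462999 + 1470506)/(-1405666 - 69169/8) + 1815) = 1/(5933505/(-11314497/8) + 1815) = 1/(5933505*(-8/11314497) + 1815) = 1/(-15822680/3771499 + 1815) = 1/(6829448005/3771499) = 3771499/6829448005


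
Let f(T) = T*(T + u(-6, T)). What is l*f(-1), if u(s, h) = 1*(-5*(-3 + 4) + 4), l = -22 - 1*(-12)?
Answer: -20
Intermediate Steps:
l = -10 (l = -22 + 12 = -10)
u(s, h) = -1 (u(s, h) = 1*(-5*1 + 4) = 1*(-5 + 4) = 1*(-1) = -1)
f(T) = T*(-1 + T) (f(T) = T*(T - 1) = T*(-1 + T))
l*f(-1) = -(-10)*(-1 - 1) = -(-10)*(-2) = -10*2 = -20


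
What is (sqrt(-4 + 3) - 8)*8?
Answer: -64 + 8*I ≈ -64.0 + 8.0*I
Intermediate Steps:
(sqrt(-4 + 3) - 8)*8 = (sqrt(-1) - 8)*8 = (I - 8)*8 = (-8 + I)*8 = -64 + 8*I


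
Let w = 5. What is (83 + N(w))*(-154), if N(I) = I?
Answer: -13552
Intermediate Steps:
(83 + N(w))*(-154) = (83 + 5)*(-154) = 88*(-154) = -13552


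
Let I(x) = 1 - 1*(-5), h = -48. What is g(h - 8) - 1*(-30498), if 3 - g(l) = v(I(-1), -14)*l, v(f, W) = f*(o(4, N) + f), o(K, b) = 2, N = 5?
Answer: 33189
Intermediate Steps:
I(x) = 6 (I(x) = 1 + 5 = 6)
v(f, W) = f*(2 + f)
g(l) = 3 - 48*l (g(l) = 3 - 6*(2 + 6)*l = 3 - 6*8*l = 3 - 48*l)
g(h - 8) - 1*(-30498) = (3 - 48*(-48 - 8)) - 1*(-30498) = (3 - 48*(-56)) + 30498 = (3 + 2688) + 30498 = 2691 + 30498 = 33189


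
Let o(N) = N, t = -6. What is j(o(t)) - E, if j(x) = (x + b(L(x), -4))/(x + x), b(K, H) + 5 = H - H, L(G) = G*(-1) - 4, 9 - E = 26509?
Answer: 318011/12 ≈ 26501.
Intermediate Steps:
E = -26500 (E = 9 - 1*26509 = 9 - 26509 = -26500)
L(G) = -4 - G (L(G) = -G - 4 = -4 - G)
b(K, H) = -5 (b(K, H) = -5 + (H - H) = -5 + 0 = -5)
j(x) = (-5 + x)/(2*x) (j(x) = (x - 5)/(x + x) = (-5 + x)/((2*x)) = (-5 + x)*(1/(2*x)) = (-5 + x)/(2*x))
j(o(t)) - E = (½)*(-5 - 6)/(-6) - 1*(-26500) = (½)*(-⅙)*(-11) + 26500 = 11/12 + 26500 = 318011/12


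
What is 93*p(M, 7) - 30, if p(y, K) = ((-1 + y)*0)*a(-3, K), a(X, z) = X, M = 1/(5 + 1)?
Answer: -30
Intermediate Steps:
M = ⅙ (M = 1/6 = ⅙ ≈ 0.16667)
p(y, K) = 0 (p(y, K) = ((-1 + y)*0)*(-3) = 0*(-3) = 0)
93*p(M, 7) - 30 = 93*0 - 30 = 0 - 30 = -30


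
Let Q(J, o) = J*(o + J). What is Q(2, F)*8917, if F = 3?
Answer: 89170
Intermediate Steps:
Q(J, o) = J*(J + o)
Q(2, F)*8917 = (2*(2 + 3))*8917 = (2*5)*8917 = 10*8917 = 89170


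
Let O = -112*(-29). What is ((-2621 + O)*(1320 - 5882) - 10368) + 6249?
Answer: -2864493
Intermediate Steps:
O = 3248
((-2621 + O)*(1320 - 5882) - 10368) + 6249 = ((-2621 + 3248)*(1320 - 5882) - 10368) + 6249 = (627*(-4562) - 10368) + 6249 = (-2860374 - 10368) + 6249 = -2870742 + 6249 = -2864493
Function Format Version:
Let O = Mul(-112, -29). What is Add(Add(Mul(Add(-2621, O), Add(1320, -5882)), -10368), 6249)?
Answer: -2864493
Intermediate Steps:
O = 3248
Add(Add(Mul(Add(-2621, O), Add(1320, -5882)), -10368), 6249) = Add(Add(Mul(Add(-2621, 3248), Add(1320, -5882)), -10368), 6249) = Add(Add(Mul(627, -4562), -10368), 6249) = Add(Add(-2860374, -10368), 6249) = Add(-2870742, 6249) = -2864493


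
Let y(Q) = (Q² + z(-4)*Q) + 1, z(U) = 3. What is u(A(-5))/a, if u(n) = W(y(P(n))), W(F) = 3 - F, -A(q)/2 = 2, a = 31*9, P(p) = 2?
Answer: -8/279 ≈ -0.028674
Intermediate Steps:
a = 279
A(q) = -4 (A(q) = -2*2 = -4)
y(Q) = 1 + Q² + 3*Q (y(Q) = (Q² + 3*Q) + 1 = 1 + Q² + 3*Q)
u(n) = -8 (u(n) = 3 - (1 + 2² + 3*2) = 3 - (1 + 4 + 6) = 3 - 1*11 = 3 - 11 = -8)
u(A(-5))/a = -8/279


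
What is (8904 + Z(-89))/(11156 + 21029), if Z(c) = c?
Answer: 43/157 ≈ 0.27389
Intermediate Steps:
(8904 + Z(-89))/(11156 + 21029) = (8904 - 89)/(11156 + 21029) = 8815/32185 = 8815*(1/32185) = 43/157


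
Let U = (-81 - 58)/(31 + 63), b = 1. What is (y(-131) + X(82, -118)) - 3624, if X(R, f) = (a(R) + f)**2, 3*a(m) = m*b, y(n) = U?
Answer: 3887341/846 ≈ 4595.0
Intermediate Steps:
U = -139/94 ≈ -1.4787
y(n) = -139/94
a(m) = m/3 (a(m) = (m*1)/3 = m/3)
X(R, f) = (f + R/3)**2 (X(R, f) = (R/3 + f)**2 = (f + R/3)**2)
(y(-131) + X(82, -118)) - 3624 = (-139/94 + (82 + 3*(-118))**2/9) - 3624 = (-139/94 + (82 - 354)**2/9) - 3624 = (-139/94 + (1/9)*(-272)**2) - 3624 = (-139/94 + (1/9)*73984) - 3624 = (-139/94 + 73984/9) - 3624 = 6953245/846 - 3624 = 3887341/846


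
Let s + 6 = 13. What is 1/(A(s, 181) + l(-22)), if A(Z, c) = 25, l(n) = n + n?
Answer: -1/19 ≈ -0.052632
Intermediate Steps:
s = 7 (s = -6 + 13 = 7)
l(n) = 2*n
1/(A(s, 181) + l(-22)) = 1/(25 + 2*(-22)) = 1/(25 - 44) = 1/(-19) = -1/19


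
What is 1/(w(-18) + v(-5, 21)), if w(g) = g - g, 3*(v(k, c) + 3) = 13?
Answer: ¾ ≈ 0.75000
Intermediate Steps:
v(k, c) = 4/3 (v(k, c) = -3 + (⅓)*13 = -3 + 13/3 = 4/3)
w(g) = 0
1/(w(-18) + v(-5, 21)) = 1/(0 + 4/3) = 1/(4/3) = ¾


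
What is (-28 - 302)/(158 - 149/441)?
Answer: -145530/69529 ≈ -2.0931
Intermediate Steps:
(-28 - 302)/(158 - 149/441) = -330/(158 - 149*1/441) = -330/(158 - 149/441) = -330/69529/441 = -330*441/69529 = -145530/69529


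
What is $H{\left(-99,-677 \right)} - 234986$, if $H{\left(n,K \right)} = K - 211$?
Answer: $-235874$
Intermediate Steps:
$H{\left(n,K \right)} = -211 + K$ ($H{\left(n,K \right)} = K - 211 = -211 + K$)
$H{\left(-99,-677 \right)} - 234986 = \left(-211 - 677\right) - 234986 = -888 - 234986 = -235874$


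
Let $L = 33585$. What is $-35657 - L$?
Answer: $-69242$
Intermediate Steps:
$-35657 - L = -35657 - 33585 = -69242$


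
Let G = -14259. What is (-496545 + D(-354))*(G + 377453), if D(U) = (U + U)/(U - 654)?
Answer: -7574360204437/42 ≈ -1.8034e+11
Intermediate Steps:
D(U) = 2*U/(-654 + U) (D(U) = (2*U)/(-654 + U) = 2*U/(-654 + U))
(-496545 + D(-354))*(G + 377453) = (-496545 + 2*(-354)/(-654 - 354))*(-14259 + 377453) = (-496545 + 2*(-354)/(-1008))*363194 = (-496545 + 2*(-354)*(-1/1008))*363194 = (-496545 + 59/84)*363194 = -41709721/84*363194 = -7574360204437/42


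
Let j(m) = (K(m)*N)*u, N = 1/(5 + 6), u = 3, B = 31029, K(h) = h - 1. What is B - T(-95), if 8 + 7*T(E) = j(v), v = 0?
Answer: 341332/11 ≈ 31030.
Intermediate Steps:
K(h) = -1 + h
N = 1/11 ≈ 0.090909
j(m) = -3/11 + 3*m/11 (j(m) = ((-1 + m)*(1/11))*3 = (-1/11 + m/11)*3 = -3/11 + 3*m/11)
T(E) = -13/11 (T(E) = -8/7 + (-3/11 + (3/11)*0)/7 = -8/7 + (-3/11 + 0)/7 = -8/7 + (1/7)*(-3/11) = -8/7 - 3/77 = -13/11)
B - T(-95) = 31029 - 1*(-13/11) = 31029 + 13/11 = 341332/11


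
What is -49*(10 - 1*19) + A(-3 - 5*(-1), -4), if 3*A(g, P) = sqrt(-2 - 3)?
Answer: 441 + I*sqrt(5)/3 ≈ 441.0 + 0.74536*I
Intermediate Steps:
A(g, P) = I*sqrt(5)/3 (A(g, P) = sqrt(-2 - 3)/3 = sqrt(-5)/3 = (I*sqrt(5))/3 = I*sqrt(5)/3)
-49*(10 - 1*19) + A(-3 - 5*(-1), -4) = -49*(10 - 1*19) + I*sqrt(5)/3 = -49*(10 - 19) + I*sqrt(5)/3 = -49*(-9) + I*sqrt(5)/3 = 441 + I*sqrt(5)/3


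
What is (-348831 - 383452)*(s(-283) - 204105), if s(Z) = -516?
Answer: 149840479743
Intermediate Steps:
(-348831 - 383452)*(s(-283) - 204105) = (-348831 - 383452)*(-516 - 204105) = -732283*(-204621) = 149840479743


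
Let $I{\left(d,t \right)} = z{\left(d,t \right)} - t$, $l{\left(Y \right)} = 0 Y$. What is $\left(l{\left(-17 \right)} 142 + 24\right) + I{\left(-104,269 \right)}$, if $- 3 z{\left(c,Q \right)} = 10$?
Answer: $- \frac{745}{3} \approx -248.33$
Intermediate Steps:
$l{\left(Y \right)} = 0$
$z{\left(c,Q \right)} = - \frac{10}{3}$ ($z{\left(c,Q \right)} = \left(- \frac{1}{3}\right) 10 = - \frac{10}{3}$)
$I{\left(d,t \right)} = - \frac{10}{3} - t$
$\left(l{\left(-17 \right)} 142 + 24\right) + I{\left(-104,269 \right)} = \left(0 \cdot 142 + 24\right) - \frac{817}{3} = \left(0 + 24\right) - \frac{817}{3} = 24 - \frac{817}{3} = - \frac{745}{3}$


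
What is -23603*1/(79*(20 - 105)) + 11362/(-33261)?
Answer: 708763553/223347615 ≈ 3.1734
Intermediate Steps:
-23603*1/(79*(20 - 105)) + 11362/(-33261) = -23603/((-85*79)) + 11362*(-1/33261) = -23603/(-6715) - 11362/33261 = -23603*(-1/6715) - 11362/33261 = 23603/6715 - 11362/33261 = 708763553/223347615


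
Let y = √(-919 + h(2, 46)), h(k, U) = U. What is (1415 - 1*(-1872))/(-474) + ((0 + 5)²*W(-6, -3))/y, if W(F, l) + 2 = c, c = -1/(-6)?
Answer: -3287/474 + 275*I*√97/1746 ≈ -6.9346 + 1.5512*I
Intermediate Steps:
c = ⅙ (c = -1*(-⅙) = ⅙ ≈ 0.16667)
W(F, l) = -11/6 (W(F, l) = -2 + ⅙ = -11/6)
y = 3*I*√97 (y = √(-919 + 46) = √(-873) = 3*I*√97 ≈ 29.547*I)
(1415 - 1*(-1872))/(-474) + ((0 + 5)²*W(-6, -3))/y = (1415 - 1*(-1872))/(-474) + ((0 + 5)²*(-11/6))/((3*I*√97)) = (1415 + 1872)*(-1/474) + (5²*(-11/6))*(-I*√97/291) = 3287*(-1/474) + (25*(-11/6))*(-I*√97/291) = -3287/474 - (-275)*I*√97/1746 = -3287/474 + 275*I*√97/1746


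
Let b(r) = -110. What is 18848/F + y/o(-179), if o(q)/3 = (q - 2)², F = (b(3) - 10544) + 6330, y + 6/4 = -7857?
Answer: -314403023/70829282 ≈ -4.4389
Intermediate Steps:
y = -15717/2 (y = -3/2 - 7857 = -15717/2 ≈ -7858.5)
F = -4324 (F = (-110 - 10544) + 6330 = -10654 + 6330 = -4324)
o(q) = 3*(-2 + q)² (o(q) = 3*(q - 2)² = 3*(-2 + q)²)
18848/F + y/o(-179) = 18848/(-4324) - 15717*1/(3*(-2 - 179)²)/2 = 18848*(-1/4324) - 15717/(2*(3*(-181)²)) = -4712/1081 - 15717/(2*(3*32761)) = -4712/1081 - 15717/2/98283 = -4712/1081 - 15717/2*1/98283 = -4712/1081 - 5239/65522 = -314403023/70829282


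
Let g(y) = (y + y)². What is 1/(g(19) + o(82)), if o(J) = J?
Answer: 1/1526 ≈ 0.00065531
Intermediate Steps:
g(y) = 4*y² (g(y) = (2*y)² = 4*y²)
1/(g(19) + o(82)) = 1/(4*19² + 82) = 1/(4*361 + 82) = 1/(1444 + 82) = 1/1526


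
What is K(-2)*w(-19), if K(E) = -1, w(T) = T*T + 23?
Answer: -384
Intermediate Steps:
w(T) = 23 + T² (w(T) = T² + 23 = 23 + T²)
K(-2)*w(-19) = -(23 + (-19)²) = -(23 + 361) = -1*384 = -384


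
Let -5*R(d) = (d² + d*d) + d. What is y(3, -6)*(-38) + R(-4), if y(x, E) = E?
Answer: 1112/5 ≈ 222.40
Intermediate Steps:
R(d) = -2*d²/5 - d/5 (R(d) = -((d² + d*d) + d)/5 = -((d² + d²) + d)/5 = -(2*d² + d)/5 = -(d + 2*d²)/5 = -2*d²/5 - d/5)
y(3, -6)*(-38) + R(-4) = -6*(-38) - ⅕*(-4)*(1 + 2*(-4)) = 228 - ⅕*(-4)*(1 - 8) = 228 - ⅕*(-4)*(-7) = 228 - 28/5 = 1112/5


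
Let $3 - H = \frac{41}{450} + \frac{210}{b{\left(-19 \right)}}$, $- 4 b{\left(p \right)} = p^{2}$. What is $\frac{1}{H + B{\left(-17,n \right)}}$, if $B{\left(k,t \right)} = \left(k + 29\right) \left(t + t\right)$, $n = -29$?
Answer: $- \frac{162450}{112214651} \approx -0.0014477$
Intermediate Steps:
$b{\left(p \right)} = - \frac{p^{2}}{4}$
$H = \frac{850549}{162450}$ ($H = 3 - \left(\frac{41}{450} + \frac{210}{\left(- \frac{1}{4}\right) \left(-19\right)^{2}}\right) = 3 - \left(41 \cdot \frac{1}{450} + \frac{210}{\left(- \frac{1}{4}\right) 361}\right) = 3 - \left(\frac{41}{450} + \frac{210}{- \frac{361}{4}}\right) = 3 - \left(\frac{41}{450} + 210 \left(- \frac{4}{361}\right)\right) = 3 - \left(\frac{41}{450} - \frac{840}{361}\right) = 3 - - \frac{363199}{162450} = 3 + \frac{363199}{162450} = \frac{850549}{162450} \approx 5.2358$)
$B{\left(k,t \right)} = 2 t \left(29 + k\right)$ ($B{\left(k,t \right)} = \left(29 + k\right) 2 t = 2 t \left(29 + k\right)$)
$\frac{1}{H + B{\left(-17,n \right)}} = \frac{1}{\frac{850549}{162450} + 2 \left(-29\right) \left(29 - 17\right)} = \frac{1}{\frac{850549}{162450} + 2 \left(-29\right) 12} = \frac{1}{\frac{850549}{162450} - 696} = \frac{1}{- \frac{112214651}{162450}} = - \frac{162450}{112214651}$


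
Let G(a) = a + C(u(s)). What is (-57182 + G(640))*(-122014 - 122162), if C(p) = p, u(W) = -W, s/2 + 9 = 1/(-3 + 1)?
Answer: 13801560048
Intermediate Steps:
s = -19 (s = -18 + 2/(-3 + 1) = -18 + 2/(-2) = -18 + 2*(-1/2) = -18 - 1 = -19)
G(a) = 19 + a (G(a) = a - 1*(-19) = a + 19 = 19 + a)
(-57182 + G(640))*(-122014 - 122162) = (-57182 + (19 + 640))*(-122014 - 122162) = (-57182 + 659)*(-244176) = -56523*(-244176) = 13801560048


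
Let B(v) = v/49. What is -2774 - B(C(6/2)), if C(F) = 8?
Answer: -135934/49 ≈ -2774.2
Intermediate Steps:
B(v) = v/49 (B(v) = v*(1/49) = v/49)
-2774 - B(C(6/2)) = -2774 - 8/49 = -135934/49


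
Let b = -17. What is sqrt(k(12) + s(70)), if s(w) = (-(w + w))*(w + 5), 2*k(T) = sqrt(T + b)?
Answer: sqrt(-42000 + 2*I*sqrt(5))/2 ≈ 0.0054554 + 102.47*I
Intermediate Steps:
k(T) = sqrt(-17 + T)/2 (k(T) = sqrt(T - 17)/2 = sqrt(-17 + T)/2)
s(w) = -2*w*(5 + w) (s(w) = (-2*w)*(5 + w) = -2*w*(5 + w))
sqrt(k(12) + s(70)) = sqrt(sqrt(-17 + 12)/2 - 2*70*(5 + 70)) = sqrt(sqrt(-5)/2 - 2*70*75) = sqrt((I*sqrt(5))/2 - 10500) = sqrt(I*sqrt(5)/2 - 10500) = sqrt(-10500 + I*sqrt(5)/2)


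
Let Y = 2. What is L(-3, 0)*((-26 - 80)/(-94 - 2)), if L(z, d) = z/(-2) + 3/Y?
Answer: 53/16 ≈ 3.3125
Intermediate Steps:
L(z, d) = 3/2 - z/2 (L(z, d) = z/(-2) + 3/2 = z*(-½) + 3*(½) = -z/2 + 3/2 = 3/2 - z/2)
L(-3, 0)*((-26 - 80)/(-94 - 2)) = (3/2 - ½*(-3))*((-26 - 80)/(-94 - 2)) = (3/2 + 3/2)*(-106/(-96)) = 3*(-106*(-1/96)) = 3*(53/48) = 53/16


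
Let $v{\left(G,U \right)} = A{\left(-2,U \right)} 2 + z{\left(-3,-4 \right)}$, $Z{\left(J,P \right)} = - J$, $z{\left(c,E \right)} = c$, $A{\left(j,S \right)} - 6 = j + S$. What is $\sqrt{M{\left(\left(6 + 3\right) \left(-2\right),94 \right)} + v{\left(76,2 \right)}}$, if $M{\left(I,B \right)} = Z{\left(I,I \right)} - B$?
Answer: $i \sqrt{67} \approx 8.1853 i$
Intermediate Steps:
$A{\left(j,S \right)} = 6 + S + j$ ($A{\left(j,S \right)} = 6 + \left(j + S\right) = 6 + \left(S + j\right) = 6 + S + j$)
$M{\left(I,B \right)} = - B - I$ ($M{\left(I,B \right)} = - I - B = - B - I$)
$v{\left(G,U \right)} = 5 + 2 U$ ($v{\left(G,U \right)} = \left(6 + U - 2\right) 2 - 3 = \left(4 + U\right) 2 - 3 = \left(8 + 2 U\right) - 3 = 5 + 2 U$)
$\sqrt{M{\left(\left(6 + 3\right) \left(-2\right),94 \right)} + v{\left(76,2 \right)}} = \sqrt{\left(\left(-1\right) 94 - \left(6 + 3\right) \left(-2\right)\right) + \left(5 + 2 \cdot 2\right)} = \sqrt{\left(-94 - 9 \left(-2\right)\right) + \left(5 + 4\right)} = \sqrt{\left(-94 - -18\right) + 9} = \sqrt{\left(-94 + 18\right) + 9} = \sqrt{-76 + 9} = \sqrt{-67} = i \sqrt{67}$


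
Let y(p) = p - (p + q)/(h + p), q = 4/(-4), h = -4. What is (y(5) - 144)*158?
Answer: -22594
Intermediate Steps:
q = -1 (q = 4*(-¼) = -1)
y(p) = p - (-1 + p)/(-4 + p) (y(p) = p - (p - 1)/(-4 + p) = p - (-1 + p)/(-4 + p))
(y(5) - 144)*158 = ((1 + 5² - 5*5)/(-4 + 5) - 144)*158 = ((1 + 25 - 25)/1 - 144)*158 = (1*1 - 144)*158 = (1 - 144)*158 = -143*158 = -22594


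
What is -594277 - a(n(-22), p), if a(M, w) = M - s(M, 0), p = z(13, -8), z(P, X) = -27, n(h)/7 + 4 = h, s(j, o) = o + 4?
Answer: -594091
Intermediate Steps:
s(j, o) = 4 + o
n(h) = -28 + 7*h
p = -27
a(M, w) = -4 + M (a(M, w) = M - (4 + 0) = M - 1*4 = M - 4 = -4 + M)
-594277 - a(n(-22), p) = -594277 - (-4 + (-28 + 7*(-22))) = -594277 - (-4 + (-28 - 154)) = -594277 - (-4 - 182) = -594277 - 1*(-186) = -594277 + 186 = -594091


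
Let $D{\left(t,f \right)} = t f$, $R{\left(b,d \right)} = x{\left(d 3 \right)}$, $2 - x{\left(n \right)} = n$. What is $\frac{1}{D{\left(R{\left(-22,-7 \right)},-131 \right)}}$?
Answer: $- \frac{1}{3013} \approx -0.00033189$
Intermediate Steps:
$x{\left(n \right)} = 2 - n$
$R{\left(b,d \right)} = 2 - 3 d$ ($R{\left(b,d \right)} = 2 - d 3 = 2 - 3 d$)
$D{\left(t,f \right)} = f t$
$\frac{1}{D{\left(R{\left(-22,-7 \right)},-131 \right)}} = \frac{1}{\left(-131\right) \left(2 - -21\right)} = \frac{1}{\left(-131\right) \left(2 + 21\right)} = \frac{1}{\left(-131\right) 23} = \frac{1}{-3013} = - \frac{1}{3013}$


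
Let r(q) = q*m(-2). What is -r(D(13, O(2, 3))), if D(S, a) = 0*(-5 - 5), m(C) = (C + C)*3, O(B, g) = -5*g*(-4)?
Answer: 0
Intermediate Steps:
O(B, g) = 20*g
m(C) = 6*C (m(C) = (2*C)*3 = 6*C)
D(S, a) = 0 (D(S, a) = 0*(-10) = 0)
r(q) = -12*q (r(q) = q*(6*(-2)) = q*(-12) = -12*q)
-r(D(13, O(2, 3))) = -(-12)*0 = -1*0 = 0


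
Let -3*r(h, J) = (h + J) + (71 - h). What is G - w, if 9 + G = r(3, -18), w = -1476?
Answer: 4348/3 ≈ 1449.3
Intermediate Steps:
r(h, J) = -71/3 - J/3 (r(h, J) = -((h + J) + (71 - h))/3 = -((J + h) + (71 - h))/3 = -(71 + J)/3 = -71/3 - J/3)
G = -80/3 (G = -9 + (-71/3 - ⅓*(-18)) = -9 + (-71/3 + 6) = -9 - 53/3 = -80/3 ≈ -26.667)
G - w = -80/3 - 1*(-1476) = -80/3 + 1476 = 4348/3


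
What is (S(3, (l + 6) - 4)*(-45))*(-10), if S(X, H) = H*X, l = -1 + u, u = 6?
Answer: 9450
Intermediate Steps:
l = 5 (l = -1 + 6 = 5)
(S(3, (l + 6) - 4)*(-45))*(-10) = ((((5 + 6) - 4)*3)*(-45))*(-10) = (((11 - 4)*3)*(-45))*(-10) = ((7*3)*(-45))*(-10) = (21*(-45))*(-10) = -945*(-10) = 9450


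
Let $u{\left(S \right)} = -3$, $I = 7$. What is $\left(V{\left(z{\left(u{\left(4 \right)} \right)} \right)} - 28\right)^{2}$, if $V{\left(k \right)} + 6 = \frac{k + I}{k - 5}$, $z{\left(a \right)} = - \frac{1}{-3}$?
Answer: $\frac{62001}{49} \approx 1265.3$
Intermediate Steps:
$z{\left(a \right)} = \frac{1}{3}$ ($z{\left(a \right)} = \left(-1\right) \left(- \frac{1}{3}\right) = \frac{1}{3}$)
$V{\left(k \right)} = -6 + \frac{7 + k}{-5 + k}$ ($V{\left(k \right)} = -6 + \frac{k + 7}{k - 5} = -6 + \frac{7 + k}{-5 + k}$)
$\left(V{\left(z{\left(u{\left(4 \right)} \right)} \right)} - 28\right)^{2} = \left(\frac{37 - \frac{5}{3}}{-5 + \frac{1}{3}} - 28\right)^{2} = \left(\frac{37 - \frac{5}{3}}{- \frac{14}{3}} - 28\right)^{2} = \left(\left(- \frac{3}{14}\right) \frac{106}{3} - 28\right)^{2} = \left(- \frac{53}{7} - 28\right)^{2} = \left(- \frac{249}{7}\right)^{2} = \frac{62001}{49}$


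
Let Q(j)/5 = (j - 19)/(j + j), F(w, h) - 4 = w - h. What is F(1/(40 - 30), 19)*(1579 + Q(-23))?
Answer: -2713439/115 ≈ -23595.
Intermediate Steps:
F(w, h) = 4 + w - h (F(w, h) = 4 + (w - h) = 4 + w - h)
Q(j) = 5*(-19 + j)/(2*j) (Q(j) = 5*((j - 19)/(j + j)) = 5*((-19 + j)/((2*j))) = 5*((-19 + j)*(1/(2*j))) = 5*((-19 + j)/(2*j)) = 5*(-19 + j)/(2*j))
F(1/(40 - 30), 19)*(1579 + Q(-23)) = (4 + 1/(40 - 30) - 1*19)*(1579 + (5/2)*(-19 - 23)/(-23)) = (4 + 1/10 - 19)*(1579 + (5/2)*(-1/23)*(-42)) = (4 + ⅒ - 19)*(1579 + 105/23) = -149/10*36422/23 = -2713439/115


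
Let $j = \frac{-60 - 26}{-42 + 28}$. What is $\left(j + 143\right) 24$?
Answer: $\frac{25056}{7} \approx 3579.4$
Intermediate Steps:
$j = \frac{43}{7}$ ($j = - \frac{86}{-14} = \left(-86\right) \left(- \frac{1}{14}\right) = \frac{43}{7} \approx 6.1429$)
$\left(j + 143\right) 24 = \left(\frac{43}{7} + 143\right) 24 = \frac{1044}{7} \cdot 24 = \frac{25056}{7}$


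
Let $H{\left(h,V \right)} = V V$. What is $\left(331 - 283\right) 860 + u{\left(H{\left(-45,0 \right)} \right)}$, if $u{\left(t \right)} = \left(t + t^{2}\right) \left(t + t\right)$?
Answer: $41280$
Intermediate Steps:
$H{\left(h,V \right)} = V^{2}$
$u{\left(t \right)} = 2 t \left(t + t^{2}\right)$ ($u{\left(t \right)} = \left(t + t^{2}\right) 2 t = 2 t \left(t + t^{2}\right)$)
$\left(331 - 283\right) 860 + u{\left(H{\left(-45,0 \right)} \right)} = \left(331 - 283\right) 860 + 2 \left(0^{2}\right)^{2} \left(1 + 0^{2}\right) = 48 \cdot 860 + 2 \cdot 0^{2} \left(1 + 0\right) = 41280 + 2 \cdot 0 \cdot 1 = 41280 + 0 = 41280$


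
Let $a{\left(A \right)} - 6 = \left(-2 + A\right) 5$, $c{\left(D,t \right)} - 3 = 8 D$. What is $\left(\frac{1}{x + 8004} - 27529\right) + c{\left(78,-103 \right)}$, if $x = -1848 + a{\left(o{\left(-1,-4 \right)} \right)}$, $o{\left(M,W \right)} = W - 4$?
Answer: $- \frac{164425023}{6112} \approx -26902.0$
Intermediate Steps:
$o{\left(M,W \right)} = -4 + W$ ($o{\left(M,W \right)} = W - 4 = -4 + W$)
$c{\left(D,t \right)} = 3 + 8 D$
$a{\left(A \right)} = -4 + 5 A$ ($a{\left(A \right)} = 6 + \left(-2 + A\right) 5 = 6 + \left(-10 + 5 A\right) = -4 + 5 A$)
$x = -1892$ ($x = -1848 + \left(-4 + 5 \left(-4 - 4\right)\right) = -1848 + \left(-4 + 5 \left(-8\right)\right) = -1848 - 44 = -1892$)
$\left(\frac{1}{x + 8004} - 27529\right) + c{\left(78,-103 \right)} = \left(\frac{1}{-1892 + 8004} - 27529\right) + \left(3 + 8 \cdot 78\right) = \left(\frac{1}{6112} - 27529\right) + \left(3 + 624\right) = \left(\frac{1}{6112} - 27529\right) + 627 = - \frac{168257247}{6112} + 627 = - \frac{164425023}{6112}$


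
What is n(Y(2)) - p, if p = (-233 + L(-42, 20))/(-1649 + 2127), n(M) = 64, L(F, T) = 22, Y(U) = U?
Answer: 30803/478 ≈ 64.441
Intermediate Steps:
p = -211/478 (p = (-233 + 22)/(-1649 + 2127) = -211/478 ≈ -0.44142)
n(Y(2)) - p = 64 - 1*(-211/478) = 64 + 211/478 = 30803/478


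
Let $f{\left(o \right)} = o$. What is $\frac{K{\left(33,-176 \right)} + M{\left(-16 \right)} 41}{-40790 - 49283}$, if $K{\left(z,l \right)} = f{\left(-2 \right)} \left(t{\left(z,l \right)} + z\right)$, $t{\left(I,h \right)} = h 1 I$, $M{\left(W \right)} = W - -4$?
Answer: $- \frac{11058}{90073} \approx -0.12277$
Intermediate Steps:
$M{\left(W \right)} = 4 + W$ ($M{\left(W \right)} = W + 4 = 4 + W$)
$t{\left(I,h \right)} = I h$ ($t{\left(I,h \right)} = h I = I h$)
$K{\left(z,l \right)} = - 2 z - 2 l z$ ($K{\left(z,l \right)} = - 2 \left(z l + z\right) = - 2 \left(l z + z\right) = - 2 \left(z + l z\right) = - 2 z - 2 l z$)
$\frac{K{\left(33,-176 \right)} + M{\left(-16 \right)} 41}{-40790 - 49283} = \frac{2 \cdot 33 \left(-1 - -176\right) + \left(4 - 16\right) 41}{-40790 - 49283} = \frac{2 \cdot 33 \left(-1 + 176\right) - 492}{-90073} = \left(2 \cdot 33 \cdot 175 - 492\right) \left(- \frac{1}{90073}\right) = \left(11550 - 492\right) \left(- \frac{1}{90073}\right) = 11058 \left(- \frac{1}{90073}\right) = - \frac{11058}{90073}$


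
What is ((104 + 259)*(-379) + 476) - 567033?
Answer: -704134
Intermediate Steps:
((104 + 259)*(-379) + 476) - 567033 = (363*(-379) + 476) - 567033 = (-137577 + 476) - 567033 = -137101 - 567033 = -704134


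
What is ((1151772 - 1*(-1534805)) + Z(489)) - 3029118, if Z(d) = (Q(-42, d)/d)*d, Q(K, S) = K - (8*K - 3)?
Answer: -342244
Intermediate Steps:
Q(K, S) = 3 - 7*K (Q(K, S) = K - (-3 + 8*K) = K + (3 - 8*K) = 3 - 7*K)
Z(d) = 297 (Z(d) = ((3 - 7*(-42))/d)*d = ((3 + 294)/d)*d = (297/d)*d = 297)
((1151772 - 1*(-1534805)) + Z(489)) - 3029118 = ((1151772 - 1*(-1534805)) + 297) - 3029118 = ((1151772 + 1534805) + 297) - 3029118 = (2686577 + 297) - 3029118 = 2686874 - 3029118 = -342244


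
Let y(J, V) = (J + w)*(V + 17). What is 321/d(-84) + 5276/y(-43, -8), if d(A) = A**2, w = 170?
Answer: 4177151/896112 ≈ 4.6614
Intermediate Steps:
y(J, V) = (17 + V)*(170 + J) (y(J, V) = (J + 170)*(V + 17) = (170 + J)*(17 + V) = (17 + V)*(170 + J))
321/d(-84) + 5276/y(-43, -8) = 321/((-84)**2) + 5276/(2890 + 17*(-43) + 170*(-8) - 43*(-8)) = 321/7056 + 5276/(2890 - 731 - 1360 + 344) = 321*(1/7056) + 5276/1143 = 107/2352 + 5276*(1/1143) = 107/2352 + 5276/1143 = 4177151/896112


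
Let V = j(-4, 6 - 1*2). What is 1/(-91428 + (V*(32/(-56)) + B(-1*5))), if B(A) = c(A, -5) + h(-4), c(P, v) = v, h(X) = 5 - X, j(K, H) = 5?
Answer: -7/639988 ≈ -1.0938e-5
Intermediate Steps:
V = 5
B(A) = 4 (B(A) = -5 + (5 - 1*(-4)) = -5 + (5 + 4) = -5 + 9 = 4)
1/(-91428 + (V*(32/(-56)) + B(-1*5))) = 1/(-91428 + (5*(32/(-56)) + 4)) = 1/(-91428 + (5*(32*(-1/56)) + 4)) = 1/(-91428 + (5*(-4/7) + 4)) = 1/(-91428 + (-20/7 + 4)) = 1/(-91428 + 8/7) = 1/(-639988/7) = -7/639988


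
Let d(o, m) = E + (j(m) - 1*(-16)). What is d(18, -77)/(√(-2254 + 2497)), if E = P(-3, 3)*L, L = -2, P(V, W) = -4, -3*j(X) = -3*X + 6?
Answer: -55*√3/27 ≈ -3.5283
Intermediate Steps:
j(X) = -2 + X (j(X) = -(-3*X + 6)/3 = -(6 - 3*X)/3 = -2 + X)
E = 8 (E = -4*(-2) = 8)
d(o, m) = 22 + m (d(o, m) = 8 + ((-2 + m) - 1*(-16)) = 8 + ((-2 + m) + 16) = 8 + (14 + m) = 22 + m)
d(18, -77)/(√(-2254 + 2497)) = (22 - 77)/(√(-2254 + 2497)) = -55*√3/27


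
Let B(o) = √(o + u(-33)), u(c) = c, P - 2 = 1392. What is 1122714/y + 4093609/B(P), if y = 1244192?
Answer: 561357/622096 + 4093609*√1361/1361 ≈ 1.1096e+5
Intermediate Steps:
P = 1394 (P = 2 + 1392 = 1394)
B(o) = √(-33 + o) (B(o) = √(o - 33) = √(-33 + o))
1122714/y + 4093609/B(P) = 1122714/1244192 + 4093609/(√(-33 + 1394)) = 1122714*(1/1244192) + 4093609/(√1361) = 561357/622096 + 4093609*(√1361/1361) = 561357/622096 + 4093609*√1361/1361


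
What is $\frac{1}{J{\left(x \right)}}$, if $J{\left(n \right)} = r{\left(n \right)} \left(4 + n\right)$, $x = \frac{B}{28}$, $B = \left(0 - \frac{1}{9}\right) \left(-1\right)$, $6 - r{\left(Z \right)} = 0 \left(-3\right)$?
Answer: $\frac{42}{1009} \approx 0.041625$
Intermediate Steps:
$r{\left(Z \right)} = 6$ ($r{\left(Z \right)} = 6 - 0 \left(-3\right) = 6 - 0 = 6 + 0 = 6$)
$B = \frac{1}{9}$ ($B = \left(0 - \frac{1}{9}\right) \left(-1\right) = \left(- \frac{1}{9}\right) \left(-1\right) = \frac{1}{9} \approx 0.11111$)
$x = \frac{1}{252}$ ($x = \frac{1}{9 \cdot 28} = \frac{1}{9} \cdot \frac{1}{28} = \frac{1}{252} \approx 0.0039683$)
$J{\left(n \right)} = 24 + 6 n$ ($J{\left(n \right)} = 6 \left(4 + n\right) = 24 + 6 n$)
$\frac{1}{J{\left(x \right)}} = \frac{1}{24 + 6 \cdot \frac{1}{252}} = \frac{1}{24 + \frac{1}{42}} = \frac{1}{\frac{1009}{42}} = \frac{42}{1009}$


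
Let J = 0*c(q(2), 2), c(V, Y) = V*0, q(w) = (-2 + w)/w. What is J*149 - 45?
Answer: -45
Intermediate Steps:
q(w) = (-2 + w)/w
c(V, Y) = 0
J = 0 (J = 0*0 = 0)
J*149 - 45 = 0*149 - 45 = 0 - 45 = -45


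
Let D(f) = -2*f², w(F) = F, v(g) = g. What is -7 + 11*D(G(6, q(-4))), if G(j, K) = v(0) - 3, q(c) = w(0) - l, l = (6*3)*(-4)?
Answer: -205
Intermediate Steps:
l = -72 (l = 18*(-4) = -72)
q(c) = 72 (q(c) = 0 - 1*(-72) = 0 + 72 = 72)
G(j, K) = -3 (G(j, K) = 0 - 3 = -3)
-7 + 11*D(G(6, q(-4))) = -7 + 11*(-2*(-3)²) = -7 + 11*(-2*9) = -7 + 11*(-18) = -7 - 198 = -205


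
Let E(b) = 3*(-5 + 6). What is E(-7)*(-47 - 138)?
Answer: -555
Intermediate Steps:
E(b) = 3 (E(b) = 3*1 = 3)
E(-7)*(-47 - 138) = 3*(-47 - 138) = 3*(-185) = -555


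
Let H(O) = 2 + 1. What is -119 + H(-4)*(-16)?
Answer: -167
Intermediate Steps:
H(O) = 3
-119 + H(-4)*(-16) = -119 + 3*(-16) = -119 - 48 = -167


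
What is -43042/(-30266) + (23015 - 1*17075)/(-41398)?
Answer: 400518169/313237967 ≈ 1.2786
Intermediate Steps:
-43042/(-30266) + (23015 - 1*17075)/(-41398) = -43042*(-1/30266) + (23015 - 17075)*(-1/41398) = 21521/15133 + 5940*(-1/41398) = 21521/15133 - 2970/20699 = 400518169/313237967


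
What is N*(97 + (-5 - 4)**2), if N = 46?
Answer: 8188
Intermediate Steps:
N*(97 + (-5 - 4)**2) = 46*(97 + (-5 - 4)**2) = 46*(97 + (-9)**2) = 46*(97 + 81) = 46*178 = 8188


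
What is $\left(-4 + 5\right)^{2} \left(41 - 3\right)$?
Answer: $38$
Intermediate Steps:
$\left(-4 + 5\right)^{2} \left(41 - 3\right) = 1^{2} \cdot 38 = 1 \cdot 38 = 38$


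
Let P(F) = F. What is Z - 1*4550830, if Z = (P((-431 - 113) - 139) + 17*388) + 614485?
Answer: -3930432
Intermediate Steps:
Z = 620398 (Z = (((-431 - 113) - 139) + 17*388) + 614485 = ((-544 - 139) + 6596) + 614485 = (-683 + 6596) + 614485 = 5913 + 614485 = 620398)
Z - 1*4550830 = 620398 - 1*4550830 = 620398 - 4550830 = -3930432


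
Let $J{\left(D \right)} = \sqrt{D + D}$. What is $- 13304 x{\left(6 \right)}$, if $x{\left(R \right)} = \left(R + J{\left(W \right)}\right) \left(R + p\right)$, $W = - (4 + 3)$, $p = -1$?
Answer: $-399120 - 66520 i \sqrt{14} \approx -3.9912 \cdot 10^{5} - 2.489 \cdot 10^{5} i$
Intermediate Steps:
$W = -7$ ($W = \left(-1\right) 7 = -7$)
$J{\left(D \right)} = \sqrt{2} \sqrt{D}$ ($J{\left(D \right)} = \sqrt{2 D} = \sqrt{2} \sqrt{D}$)
$x{\left(R \right)} = \left(-1 + R\right) \left(R + i \sqrt{14}\right)$ ($x{\left(R \right)} = \left(R + \sqrt{2} \sqrt{-7}\right) \left(R - 1\right) = \left(R + \sqrt{2} i \sqrt{7}\right) \left(-1 + R\right) = \left(R + i \sqrt{14}\right) \left(-1 + R\right) = \left(-1 + R\right) \left(R + i \sqrt{14}\right)$)
$- 13304 x{\left(6 \right)} = - 13304 \left(6^{2} - 6 - i \sqrt{14} + i 6 \sqrt{14}\right) = - 13304 \left(36 - 6 - i \sqrt{14} + 6 i \sqrt{14}\right) = - 13304 \left(30 + 5 i \sqrt{14}\right) = -399120 - 66520 i \sqrt{14}$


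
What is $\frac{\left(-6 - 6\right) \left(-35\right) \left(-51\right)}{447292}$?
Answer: $- \frac{5355}{111823} \approx -0.047888$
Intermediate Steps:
$\frac{\left(-6 - 6\right) \left(-35\right) \left(-51\right)}{447292} = \left(-12\right) \left(-35\right) \left(-51\right) \frac{1}{447292} = 420 \left(-51\right) \frac{1}{447292} = \left(-21420\right) \frac{1}{447292} = - \frac{5355}{111823}$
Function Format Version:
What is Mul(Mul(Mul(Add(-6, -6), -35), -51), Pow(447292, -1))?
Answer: Rational(-5355, 111823) ≈ -0.047888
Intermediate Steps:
Mul(Mul(Mul(Add(-6, -6), -35), -51), Pow(447292, -1)) = Mul(Mul(Mul(-12, -35), -51), Rational(1, 447292)) = Mul(Mul(420, -51), Rational(1, 447292)) = Mul(-21420, Rational(1, 447292)) = Rational(-5355, 111823)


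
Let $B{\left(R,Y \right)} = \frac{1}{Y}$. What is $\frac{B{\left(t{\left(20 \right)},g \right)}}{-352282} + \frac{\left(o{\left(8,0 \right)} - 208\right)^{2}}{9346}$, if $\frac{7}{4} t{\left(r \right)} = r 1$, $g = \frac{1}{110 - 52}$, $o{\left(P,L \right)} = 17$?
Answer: $\frac{6425528787}{1646213786} \approx 3.9032$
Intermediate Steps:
$g = \frac{1}{58} \approx 0.017241$
$t{\left(r \right)} = \frac{4 r}{7}$ ($t{\left(r \right)} = \frac{4 r 1}{7} = \frac{4 r}{7}$)
$\frac{B{\left(t{\left(20 \right)},g \right)}}{-352282} + \frac{\left(o{\left(8,0 \right)} - 208\right)^{2}}{9346} = \frac{\frac{1}{\frac{1}{58}}}{-352282} + \frac{\left(17 - 208\right)^{2}}{9346} = 58 \left(- \frac{1}{352282}\right) + \left(-191\right)^{2} \cdot \frac{1}{9346} = - \frac{29}{176141} + 36481 \cdot \frac{1}{9346} = - \frac{29}{176141} + \frac{36481}{9346} = \frac{6425528787}{1646213786}$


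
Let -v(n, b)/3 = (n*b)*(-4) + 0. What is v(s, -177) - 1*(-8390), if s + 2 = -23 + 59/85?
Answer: 5101334/85 ≈ 60016.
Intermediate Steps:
s = -2066/85 (s = -2 + (-23 + 59/85) = -2 - 1896/85 = -2066/85 ≈ -24.306)
v(n, b) = 12*b*n (v(n, b) = -3*((n*b)*(-4) + 0) = -3*((b*n)*(-4) + 0) = -3*(-4*b*n + 0) = -(-12)*b*n = 12*b*n)
v(s, -177) - 1*(-8390) = 12*(-177)*(-2066/85) - 1*(-8390) = 4388184/85 + 8390 = 5101334/85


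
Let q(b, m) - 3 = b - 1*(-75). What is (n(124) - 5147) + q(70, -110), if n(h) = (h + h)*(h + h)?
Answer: 56505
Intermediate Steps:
q(b, m) = 78 + b (q(b, m) = 3 + (b - 1*(-75)) = 3 + (b + 75) = 3 + (75 + b) = 78 + b)
n(h) = 4*h² (n(h) = (2*h)*(2*h) = 4*h²)
(n(124) - 5147) + q(70, -110) = (4*124² - 5147) + (78 + 70) = (4*15376 - 5147) + 148 = (61504 - 5147) + 148 = 56357 + 148 = 56505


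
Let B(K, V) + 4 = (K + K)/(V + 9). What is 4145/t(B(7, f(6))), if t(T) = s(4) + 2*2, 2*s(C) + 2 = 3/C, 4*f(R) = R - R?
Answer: 33160/27 ≈ 1228.1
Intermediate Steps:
f(R) = 0 (f(R) = (R - R)/4 = (¼)*0 = 0)
s(C) = -1 + 3/(2*C) (s(C) = -1 + (3/C)/2 = -1 + 3/(2*C))
B(K, V) = -4 + 2*K/(9 + V) (B(K, V) = -4 + (K + K)/(V + 9) = -4 + (2*K)/(9 + V) = -4 + 2*K/(9 + V))
t(T) = 27/8 (t(T) = (3/2 - 1*4)/4 + 2*2 = (3/2 - 4)/4 + 4 = (¼)*(-5/2) + 4 = -5/8 + 4 = 27/8)
4145/t(B(7, f(6))) = 4145/(27/8) = 4145*(8/27) = 33160/27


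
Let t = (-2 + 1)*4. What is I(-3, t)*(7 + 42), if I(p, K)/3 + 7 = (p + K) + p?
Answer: -2499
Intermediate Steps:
t = -4 (t = -1*4 = -4)
I(p, K) = -21 + 3*K + 6*p (I(p, K) = -21 + 3*((p + K) + p) = -21 + 3*((K + p) + p) = -21 + 3*(K + 2*p) = -21 + (3*K + 6*p) = -21 + 3*K + 6*p)
I(-3, t)*(7 + 42) = (-21 + 3*(-4) + 6*(-3))*(7 + 42) = (-21 - 12 - 18)*49 = -51*49 = -2499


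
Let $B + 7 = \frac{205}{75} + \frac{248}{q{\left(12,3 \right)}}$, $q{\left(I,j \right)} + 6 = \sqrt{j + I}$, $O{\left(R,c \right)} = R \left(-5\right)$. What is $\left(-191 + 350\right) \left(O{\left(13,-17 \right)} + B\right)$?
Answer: $- \frac{779789}{35} - \frac{13144 \sqrt{15}}{7} \approx -29552.0$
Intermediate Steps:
$O{\left(R,c \right)} = - 5 R$
$q{\left(I,j \right)} = -6 + \sqrt{I + j}$ ($q{\left(I,j \right)} = -6 + \sqrt{j + I} = -6 + \sqrt{I + j}$)
$B = - \frac{64}{15} + \frac{248}{-6 + \sqrt{15}}$ ($B = -7 + \left(\frac{205}{75} + \frac{248}{-6 + \sqrt{12 + 3}}\right) = -7 + \left(205 \cdot \frac{1}{75} + \frac{248}{-6 + \sqrt{15}}\right) = -7 + \left(\frac{41}{15} + \frac{248}{-6 + \sqrt{15}}\right) = - \frac{64}{15} + \frac{248}{-6 + \sqrt{15}} \approx -120.86$)
$\left(-191 + 350\right) \left(O{\left(13,-17 \right)} + B\right) = \left(-191 + 350\right) \left(\left(-5\right) 13 - \left(\frac{7888}{105} + \frac{248 \sqrt{15}}{21}\right)\right) = 159 \left(-65 - \left(\frac{7888}{105} + \frac{248 \sqrt{15}}{21}\right)\right) = 159 \left(- \frac{14713}{105} - \frac{248 \sqrt{15}}{21}\right) = - \frac{779789}{35} - \frac{13144 \sqrt{15}}{7}$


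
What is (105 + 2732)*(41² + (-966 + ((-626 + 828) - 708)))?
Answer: 592933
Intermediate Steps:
(105 + 2732)*(41² + (-966 + ((-626 + 828) - 708))) = 2837*(1681 + (-966 + (202 - 708))) = 2837*(1681 + (-966 - 506)) = 2837*(1681 - 1472) = 2837*209 = 592933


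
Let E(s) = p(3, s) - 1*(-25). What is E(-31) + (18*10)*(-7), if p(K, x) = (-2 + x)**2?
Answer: -146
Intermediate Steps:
E(s) = 25 + (-2 + s)**2 (E(s) = (-2 + s)**2 - 1*(-25) = (-2 + s)**2 + 25 = 25 + (-2 + s)**2)
E(-31) + (18*10)*(-7) = (25 + (-2 - 31)**2) + (18*10)*(-7) = (25 + (-33)**2) + 180*(-7) = (25 + 1089) - 1260 = 1114 - 1260 = -146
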